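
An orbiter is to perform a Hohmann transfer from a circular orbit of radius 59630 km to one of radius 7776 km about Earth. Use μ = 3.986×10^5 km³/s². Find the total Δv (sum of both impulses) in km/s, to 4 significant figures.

Transfer-ellipse semi-major axis a_t = (r₁ + r₂)/2 = (59630 + 7776)/2 = 33703 km.
At r₁ the circular-orbit speed is v₁ = √(μ/r₁) = 2.5855 km/s.
Transfer-orbit speed at r₁ (vis-viva equation): v_a = √[μ(2/r₁ − 1/a_t)] = 1.2419 km/s.
First burn Δv₁ = |v_a − v₁| = 1.3436 km/s.
At r₂, v₂ = √(μ/r₂) = 7.1596 km/s.
Transfer-orbit speed at r₂: v_p = √[μ(2/r₂ − 1/a_t)] = 9.5233 km/s.
Second burn Δv₂ = |v₂ − v_p| = 2.3637 km/s.
Total Δv = Δv₁ + Δv₂ = 3.707 km/s.

Δv = 3.707 km/s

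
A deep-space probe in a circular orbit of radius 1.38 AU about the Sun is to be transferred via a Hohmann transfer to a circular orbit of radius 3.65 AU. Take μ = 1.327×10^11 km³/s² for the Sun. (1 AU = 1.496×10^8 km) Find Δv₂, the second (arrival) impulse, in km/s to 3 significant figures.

Δv₂ = 4.04 km/s

In km: r₁ = 1.38 × 1.496×10^8 = 2.06448×10^8 km; r₂ = 3.65 × 1.496×10^8 = 5.4604×10^8 km.
Semi-major axis of the transfer orbit: a_t = (2.06448×10^8 + 5.4604×10^8)/2 = 3.76244×10^8 km.
On the circular orbit at r = 5.4604×10^8 km, v_c = √(μ/r) = 15.58918 km/s.
Transfer-orbit speed at the same r (vis-viva, a = a_t): v_t = √[μ(2/r − 1/a_t)] = 11.54765 km/s.
Δv₂ = |v_t − v_c| = |11.54765 − 15.58918| = 4.042 km/s.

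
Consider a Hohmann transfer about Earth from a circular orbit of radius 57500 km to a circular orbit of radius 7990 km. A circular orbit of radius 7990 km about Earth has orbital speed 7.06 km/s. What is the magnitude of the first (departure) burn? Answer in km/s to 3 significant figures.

Δv₁ = 1.33 km/s

From the circular-orbit relation v² = μ/r at r = 7990 km: μ = v²r = (7.06)² × 7990 = 3.98250×10^5 km³/s².
The Hohmann ellipse has a_t = (r₁ + r₂)/2 = 32745 km.
Circular speed at r = 57500 km: v_c = √(μ/r) = 2.632 km/s.
Vis-viva on the transfer ellipse at r = 57500 km gives v_t = √[μ(2/r − 1/a_t)] = 1.300 km/s.
Δv₁ = |v_t − v_c| = |1.300 − 2.632| = 1.332 km/s.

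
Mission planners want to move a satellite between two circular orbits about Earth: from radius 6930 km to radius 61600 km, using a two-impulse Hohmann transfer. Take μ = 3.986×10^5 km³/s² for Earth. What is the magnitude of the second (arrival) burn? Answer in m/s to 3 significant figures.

The Hohmann ellipse has a_t = (r₁ + r₂)/2 = 34265 km.
On the circular orbit at r = 61600 km, v_c = √(μ/r) = 2.544 km/s.
Transfer-orbit speed at the same r (vis-viva, a = a_t): v_t = √[μ(2/r − 1/a_t)] = 1.144 km/s.
Δv₂ = |v_t − v_c| = |1.144 − 2.544| = 1.400 km/s.

Δv₂ = 1400 m/s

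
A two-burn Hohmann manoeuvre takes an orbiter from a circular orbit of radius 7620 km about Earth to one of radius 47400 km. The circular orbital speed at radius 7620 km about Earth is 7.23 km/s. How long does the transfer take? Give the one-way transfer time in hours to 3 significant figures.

t = 6.31 hours

From the circular-orbit relation v² = μ/r at r = 7620 km: μ = v²r = (7.23)² × 7620 = 3.98319×10^5 km³/s².
The Hohmann ellipse has a_t = (r₁ + r₂)/2 = 27510 km.
Transfer time t = π√(a_t³/μ) = π√((27510)³ / 3.98319×10^5) = 22710 s.
Converting: 22710 s ÷ 3600 s/hour = 6.31 hours.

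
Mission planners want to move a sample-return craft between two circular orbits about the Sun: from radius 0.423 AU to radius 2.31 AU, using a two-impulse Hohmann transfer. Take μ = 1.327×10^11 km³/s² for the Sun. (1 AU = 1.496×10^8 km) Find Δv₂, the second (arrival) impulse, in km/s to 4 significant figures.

In km: r₁ = 0.423 × 1.496×10^8 = 6.32808×10^7 km; r₂ = 2.31 × 1.496×10^8 = 3.45576×10^8 km.
Semi-major axis of the transfer orbit: a_t = (6.32808×10^7 + 3.45576×10^8)/2 = 2.044284×10^8 km.
Circular speed at r = 3.45576×10^8 km: v_c = √(μ/r) = 19.596 km/s.
Vis-viva on the transfer ellipse at r = 3.45576×10^8 km gives v_t = √[μ(2/r − 1/a_t)] = 10.903 km/s.
Δv₂ = |v_t − v_c| = |10.903 − 19.596| = 8.693 km/s.

Δv₂ = 8.693 km/s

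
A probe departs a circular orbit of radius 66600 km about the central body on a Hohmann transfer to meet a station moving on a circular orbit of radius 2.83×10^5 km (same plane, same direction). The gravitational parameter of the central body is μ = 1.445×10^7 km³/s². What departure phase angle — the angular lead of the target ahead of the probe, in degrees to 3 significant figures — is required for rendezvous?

φ = 92.6°

Semi-major axis of the transfer orbit: a_t = (66600 + 2.830×10^5)/2 = 1.748×10^5 km.
Transfer time t = π√(a_t³/μ) = 60400 s.
Target angular speed ω₂ = √(μ/r₂³) = 2.525×10^-5 rad/s.
Angle swept by the target during transfer: ω₂·t = 1.525 rad = 87.38°.
The probe traverses 180° on the transfer ellipse, so the target must lead by 180° − 87.38° = 92.6°.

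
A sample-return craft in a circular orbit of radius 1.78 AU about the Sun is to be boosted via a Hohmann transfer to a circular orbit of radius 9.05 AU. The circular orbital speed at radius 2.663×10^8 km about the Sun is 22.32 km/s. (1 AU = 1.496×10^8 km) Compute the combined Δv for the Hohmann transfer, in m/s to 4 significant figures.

From the circular-orbit relation v² = μ/r at r = 2.663×10^8 km: μ = v²r = (22.32)² × 2.663×10^8 = 1.32666×10^11 km³/s².
In km: r₁ = 1.78 × 1.496×10^8 = 2.66288×10^8 km; r₂ = 9.05 × 1.496×10^8 = 1.35388×10^9 km.
Transfer-ellipse semi-major axis a_t = (r₁ + r₂)/2 = (2.66288×10^8 + 1.35388×10^9)/2 = 8.10084×10^8 km.
At r₁ the circular-orbit speed is v₁ = √(μ/r₁) = 22.321 km/s.
Transfer-orbit speed at r₁ (vis-viva): v_p = √[μ(2/r₁ − 1/a_t)] = 28.856 km/s.
First burn Δv₁ = |v_p − v₁| = 6.535 km/s.
Circular speed at r₂: v₂ = √(μ/r₂) = 9.899 km/s.
Transfer-orbit speed at r₂: v_a = √[μ(2/r₂ − 1/a_t)] = 5.675 km/s.
Second burn Δv₂ = |v₂ − v_a| = 4.224 km/s.
Δv = Δv₁ + Δv₂ = 6.535 + 4.224 = 10.76 km/s.

Δv = 10760 m/s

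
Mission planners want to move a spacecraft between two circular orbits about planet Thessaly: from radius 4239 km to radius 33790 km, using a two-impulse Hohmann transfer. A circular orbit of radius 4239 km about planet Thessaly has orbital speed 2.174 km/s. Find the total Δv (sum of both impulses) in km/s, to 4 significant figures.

From the circular-orbit relation v² = μ/r at r = 4239 km: μ = v²r = (2.174)² × 4239 = 20034.7 km³/s².
Transfer-ellipse semi-major axis a_t = (r₁ + r₂)/2 = (4239 + 33790)/2 = 19014.5 km.
Circular speed at r₁: v₁ = √(μ/r₁) = √(20034.7/4239) = 2.17400 km/s.
Transfer-orbit speed at r₁ (vis-viva equation): v_p = √[μ(2/r₁ − 1/a_t)] = 2.89809 km/s.
First burn Δv₁ = |v_p − v₁| = 0.72409 km/s.
Circular speed at r₂: v₂ = √(μ/r₂) = 0.77001 km/s.
Transfer-orbit speed at r₂: v_a = √[μ(2/r₂ − 1/a_t)] = 0.36357 km/s.
Second burn Δv₂ = |v₂ − v_a| = 0.40644 km/s.
Δv = Δv₁ + Δv₂ = 0.72409 + 0.40644 = 1.131 km/s.

Δv = 1.131 km/s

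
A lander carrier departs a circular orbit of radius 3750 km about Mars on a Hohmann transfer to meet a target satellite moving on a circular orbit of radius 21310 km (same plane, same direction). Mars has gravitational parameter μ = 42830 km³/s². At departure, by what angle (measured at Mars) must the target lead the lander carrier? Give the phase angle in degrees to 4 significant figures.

The Hohmann ellipse has a_t = (r₁ + r₂)/2 = 12530 km.
Transfer time t = π√(a_t³/μ) = 21291.313 s.
Target angular speed ω₂ = √(μ/r₂³) = 6.6527141×10^-5 rad/s.
Angle swept by the target during transfer: ω₂·t = 1.4165 rad = 81.16°.
Arrival is 180° from departure on the ellipse, so φ = 180° − 81.16° = 98.84°.

φ = 98.84°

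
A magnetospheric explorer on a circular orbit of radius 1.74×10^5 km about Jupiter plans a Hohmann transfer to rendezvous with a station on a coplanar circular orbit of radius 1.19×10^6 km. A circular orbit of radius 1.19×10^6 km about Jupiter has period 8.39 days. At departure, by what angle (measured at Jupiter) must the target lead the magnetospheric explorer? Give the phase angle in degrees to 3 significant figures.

φ = 102°

From Kepler's third law T² = 4π²r³/μ at r = 1.19×10^6 km, T = 8.39 days = 8.39 × 86400 s = 7.24896×10^5 s: μ = 4π²r³/T² = 1.26605×10^8 km³/s².
The Hohmann ellipse has a_t = (r₁ + r₂)/2 = 6.820×10^5 km.
Transfer time t = π√(a_t³/μ) = 1.57254×10^5 s.
Target angular speed ω₂ = √(μ/r₂³) = 8.66771×10^-6 rad/s.
Angle swept by the target during transfer: ω₂·t = 1.36303 rad = 78.10°.
The magnetospheric explorer traverses 180° on the transfer ellipse, so the target must lead by 180° − 78.10° = 102°.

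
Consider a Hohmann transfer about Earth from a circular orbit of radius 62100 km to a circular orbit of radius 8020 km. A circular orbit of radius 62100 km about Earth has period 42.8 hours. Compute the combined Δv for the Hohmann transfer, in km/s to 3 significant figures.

From Kepler's third law T² = 4π²r³/μ at r = 62100 km, T = 42.8 hours = 42.8 × 3600 s = 1.5408×10^5 s: μ = 4π²r³/T² = 3.98237×10^5 km³/s².
The Hohmann ellipse has a_t = (r₁ + r₂)/2 = 35060 km.
Circular speed at r₁: v₁ = √(μ/r₁) = √(3.98237×10^5/62100) = 2.532 km/s.
On the transfer ellipse at r₁, vis-viva gives v_a = √[μ(2/r₁ − 1/a_t)] = 1.211 km/s.
First burn Δv₁ = |v_a − v₁| = 1.321 km/s.
At r₂, v₂ = √(μ/r₂) = 7.0467 km/s.
Transfer-orbit speed at r₂: v_p = √[μ(2/r₂ − 1/a_t)] = 9.3783 km/s.
Second burn Δv₂ = |v₂ − v_p| = 2.332 km/s.
Total Δv = Δv₁ + Δv₂ = 3.653 km/s.

Δv = 3.65 km/s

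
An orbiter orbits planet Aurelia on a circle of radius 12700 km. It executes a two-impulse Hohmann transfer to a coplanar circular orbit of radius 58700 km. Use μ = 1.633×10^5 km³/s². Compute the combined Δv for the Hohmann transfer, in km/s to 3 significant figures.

Semi-major axis of the transfer orbit: a_t = (12700 + 58700)/2 = 35700 km.
Circular speed at r₁: v₁ = √(μ/r₁) = √(1.633×10^5/12700) = 3.586 km/s.
On the transfer ellipse at r₁, vis-viva gives v_p = √[μ(2/r₁ − 1/a_t)] = 4.598 km/s.
First burn Δv₁ = |v_p − v₁| = 1.012 km/s.
At r₂, v₂ = √(μ/r₂) = 1.6679 km/s.
Transfer-orbit speed at r₂: v_a = √[μ(2/r₂ − 1/a_t)] = 0.99481 km/s.
Second burn Δv₂ = |v₂ − v_a| = 0.6731 km/s.
Total Δv = Δv₁ + Δv₂ = 1.685 km/s.

Δv = 1.69 km/s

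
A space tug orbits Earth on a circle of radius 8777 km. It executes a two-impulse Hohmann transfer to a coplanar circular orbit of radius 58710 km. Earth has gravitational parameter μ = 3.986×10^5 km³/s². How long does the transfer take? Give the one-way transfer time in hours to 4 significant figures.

t = 8.568 hours

Semi-major axis of the transfer orbit: a_t = (8777 + 58710)/2 = 33743.5 km.
Transfer time t = π√(a_t³/μ) = π√((33743.5)³ / 3.986×10^5) = 30844 s.
Converting: 30844 s ÷ 3600 s/hour = 8.568 hours.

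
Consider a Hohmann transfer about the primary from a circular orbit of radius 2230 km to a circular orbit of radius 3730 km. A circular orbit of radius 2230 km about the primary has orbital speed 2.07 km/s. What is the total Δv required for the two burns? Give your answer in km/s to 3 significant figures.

From the circular-orbit relation v² = μ/r at r = 2230 km: μ = v²r = (2.07)² × 2230 = 9555.33 km³/s².
Semi-major axis of the transfer orbit: a_t = (2230 + 3730)/2 = 2980 km.
Circular speed at r₁: v₁ = √(μ/r₁) = √(9555.33/2230) = 2.0700 km/s.
On the transfer ellipse at r₁, vis-viva gives v_p = √[μ(2/r₁ − 1/a_t)] = 2.3159 km/s.
First burn Δv₁ = |v_p − v₁| = 0.2459 km/s.
At r₂, v₂ = √(μ/r₂) = 1.601 km/s.
Transfer-orbit speed at r₂: v_a = √[μ(2/r₂ − 1/a_t)] = 1.385 km/s.
Second burn Δv₂ = |v₂ − v_a| = 0.2160 km/s.
Δv = Δv₁ + Δv₂ = 0.2459 + 0.2160 = 0.4619 km/s.

Δv = 0.462 km/s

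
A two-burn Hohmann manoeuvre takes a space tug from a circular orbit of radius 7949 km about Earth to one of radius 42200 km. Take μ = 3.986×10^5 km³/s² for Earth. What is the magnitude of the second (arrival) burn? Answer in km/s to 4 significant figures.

Δv₂ = 1.343 km/s

The Hohmann ellipse has a_t = (r₁ + r₂)/2 = 25074.5 km.
On the circular orbit at r = 42200 km, v_c = √(μ/r) = 3.073 km/s.
Vis-viva on the transfer ellipse at r = 42200 km gives v_t = √[μ(2/r − 1/a_t)] = 1.730 km/s.
Δv₂ = |v_t − v_c| = |1.730 − 3.073| = 1.343 km/s.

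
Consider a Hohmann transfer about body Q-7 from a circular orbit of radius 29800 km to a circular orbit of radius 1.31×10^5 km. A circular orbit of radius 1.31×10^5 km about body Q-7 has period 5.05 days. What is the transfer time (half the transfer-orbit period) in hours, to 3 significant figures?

From Kepler's third law T² = 4π²r³/μ at r = 1.31×10^5 km, T = 5.05 days = 5.05 × 86400 s = 4.3632×10^5 s: μ = 4π²r³/T² = 4.66190×10^5 km³/s².
Transfer-ellipse semi-major axis a_t = (r₁ + r₂)/2 = (29800 + 1.310×10^5)/2 = 80400 km.
Half the transfer-orbit period gives t = π√(a_t³/μ) = 1.049×10^5 s.
Converting: 1.049×10^5 s ÷ 3600 s/hour = 29.1 hours.

t = 29.1 hours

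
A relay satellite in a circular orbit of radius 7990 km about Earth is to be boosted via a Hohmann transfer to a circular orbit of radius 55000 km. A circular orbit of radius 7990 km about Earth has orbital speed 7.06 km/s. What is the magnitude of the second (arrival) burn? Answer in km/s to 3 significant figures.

From the circular-orbit relation v² = μ/r at r = 7990 km: μ = v²r = (7.06)² × 7990 = 3.98250×10^5 km³/s².
Semi-major axis of the transfer orbit: a_t = (7990 + 55000)/2 = 31495 km.
Circular speed at r = 55000 km: v_c = √(μ/r) = 2.691 km/s.
Transfer-orbit speed at the same r (vis-viva, a = a_t): v_t = √[μ(2/r − 1/a_t)] = 1.355 km/s.
Δv₂ = |v_t − v_c| = |1.355 − 2.691| = 1.336 km/s.

Δv₂ = 1.34 km/s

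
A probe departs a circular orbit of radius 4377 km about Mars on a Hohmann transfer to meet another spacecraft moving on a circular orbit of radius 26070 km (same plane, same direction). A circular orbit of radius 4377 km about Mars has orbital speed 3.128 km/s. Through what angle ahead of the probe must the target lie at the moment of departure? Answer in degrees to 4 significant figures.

φ = 99.68°

From the circular-orbit relation v² = μ/r at r = 4377 km: μ = v²r = (3.128)² × 4377 = 42826.2 km³/s².
Transfer-ellipse semi-major axis a_t = (r₁ + r₂)/2 = (4377 + 26070)/2 = 15223.5 km.
Transfer time t = π√(a_t³/μ) = 28515 s.
The target's mean motion on its circular orbit is ω₂ = √(μ/r₂³) = 4.9164×10^-5 rad/s.
Angle swept by the target during transfer: ω₂·t = 1.4019 rad = 80.32°.
The probe traverses 180° on the transfer ellipse, so the target must lead by 180° − 80.32° = 99.68°.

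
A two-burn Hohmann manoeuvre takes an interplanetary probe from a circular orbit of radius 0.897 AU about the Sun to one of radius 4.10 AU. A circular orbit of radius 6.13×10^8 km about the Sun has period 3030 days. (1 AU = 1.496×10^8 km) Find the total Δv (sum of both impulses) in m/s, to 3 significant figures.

Δv = 14700 m/s

From Kepler's third law T² = 4π²r³/μ at r = 6.13×10^8 km, T = 3030 days = 3030 × 86400 s = 2.61792×10^8 s: μ = 4π²r³/T² = 1.32687×10^11 km³/s².
In km: r₁ = 0.897 × 1.496×10^8 = 1.341912×10^8 km; r₂ = 4.10 × 1.496×10^8 = 6.1336×10^8 km.
Semi-major axis of the transfer orbit: a_t = (1.341912×10^8 + 6.1336×10^8)/2 = 3.737756×10^8 km.
Circular speed at r₁: v₁ = √(μ/r₁) = √(1.32687×10^11/1.341912×10^8) = 31.445 km/s.
On the transfer ellipse at r₁, vis-viva equation gives v_p = √[μ(2/r₁ − 1/a_t)] = 40.281 km/s.
First burn Δv₁ = |v_p − v₁| = 8.836 km/s.
At r₂, v₂ = √(μ/r₂) = 14.708 km/s.
Transfer-orbit speed at r₂: v_a = √[μ(2/r₂ − 1/a_t)] = 8.8128 km/s.
Second burn Δv₂ = |v₂ − v_a| = 5.895 km/s.
Total Δv = Δv₁ + Δv₂ = 14.73 km/s.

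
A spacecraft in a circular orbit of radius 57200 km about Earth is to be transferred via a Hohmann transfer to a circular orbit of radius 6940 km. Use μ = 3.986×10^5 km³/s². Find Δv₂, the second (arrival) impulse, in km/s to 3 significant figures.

Semi-major axis of the transfer orbit: a_t = (57200 + 6940)/2 = 32070 km.
Circular speed at r = 6940 km: v_c = √(μ/r) = 7.57860 km/s.
Transfer-orbit speed at the same r (vis-viva, a = a_t): v_t = √[μ(2/r − 1/a_t)] = 10.1213 km/s.
Δv₂ = |v_t − v_c| = |10.1213 − 7.57860| = 2.543 km/s.

Δv₂ = 2.54 km/s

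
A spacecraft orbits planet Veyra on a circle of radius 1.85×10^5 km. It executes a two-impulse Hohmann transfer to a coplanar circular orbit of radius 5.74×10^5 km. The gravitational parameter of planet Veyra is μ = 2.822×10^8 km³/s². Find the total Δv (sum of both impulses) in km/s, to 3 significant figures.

Δv = 15.7 km/s

Transfer-ellipse semi-major axis a_t = (r₁ + r₂)/2 = (1.850×10^5 + 5.740×10^5)/2 = 3.795×10^5 km.
Circular speed at r₁: v₁ = √(μ/r₁) = √(2.822×10^8/1.850×10^5) = 39.056 km/s.
On the transfer ellipse at r₁, vis-viva equation gives v_p = √[μ(2/r₁ − 1/a_t)] = 48.033 km/s.
First burn Δv₁ = |v_p − v₁| = 8.977 km/s.
Circular speed at r₂: v₂ = √(μ/r₂) = 22.173 km/s.
Transfer-orbit speed at r₂: v_a = √[μ(2/r₂ − 1/a_t)] = 15.481 km/s.
Second burn Δv₂ = |v₂ − v_a| = 6.692 km/s.
Δv = Δv₁ + Δv₂ = 8.977 + 6.692 = 15.67 km/s.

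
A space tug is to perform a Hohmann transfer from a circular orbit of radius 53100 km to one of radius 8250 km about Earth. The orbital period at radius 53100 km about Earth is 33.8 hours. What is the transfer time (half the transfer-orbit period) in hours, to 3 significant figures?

t = 7.42 hours

From Kepler's third law T² = 4π²r³/μ at r = 53100 km, T = 33.8 hours = 33.8 × 3600 s = 1.2168×10^5 s: μ = 4π²r³/T² = 3.99213×10^5 km³/s².
Semi-major axis of the transfer orbit: a_t = (53100 + 8250)/2 = 30675 km.
Transfer time t = π√(a_t³/μ) = π√((30675)³ / 3.99213×10^5) = 26710 s.
Converting: 26710 s ÷ 3600 s/hour = 7.42 hours.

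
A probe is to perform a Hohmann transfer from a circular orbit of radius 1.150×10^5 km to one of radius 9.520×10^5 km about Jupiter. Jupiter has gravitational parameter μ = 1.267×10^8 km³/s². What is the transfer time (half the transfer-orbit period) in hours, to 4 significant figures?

t = 30.21 hours

Semi-major axis of the transfer orbit: a_t = (1.150×10^5 + 9.520×10^5)/2 = 5.335×10^5 km.
By Kepler's third law the transfer-orbit period is T = 2π√(a_t³/μ), so t = T/2 = 1.0876×10^5 s.
Converting: 1.0876×10^5 s ÷ 3600 s/hour = 30.21 hours.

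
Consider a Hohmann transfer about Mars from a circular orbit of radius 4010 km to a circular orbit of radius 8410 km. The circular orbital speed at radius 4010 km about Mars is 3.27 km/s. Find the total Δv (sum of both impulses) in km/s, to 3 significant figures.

Δv = 0.979 km/s

From the circular-orbit relation v² = μ/r at r = 4010 km: μ = v²r = (3.27)² × 4010 = 42878.5 km³/s².
Transfer-ellipse semi-major axis a_t = (r₁ + r₂)/2 = (4010 + 8410)/2 = 6210 km.
Circular speed at r₁: v₁ = √(μ/r₁) = √(42878.5/4010) = 3.2700 km/s.
Transfer-orbit speed at r₁ (vis-viva equation): v_p = √[μ(2/r₁ − 1/a_t)] = 3.8054 km/s.
First burn Δv₁ = |v_p − v₁| = 0.5354 km/s.
At r₂, v₂ = √(μ/r₂) = 2.2580 km/s.
Transfer-orbit speed at r₂: v_a = √[μ(2/r₂ − 1/a_t)] = 1.8145 km/s.
Second burn Δv₂ = |v₂ − v_a| = 0.4435 km/s.
Total Δv = Δv₁ + Δv₂ = 0.9789 km/s.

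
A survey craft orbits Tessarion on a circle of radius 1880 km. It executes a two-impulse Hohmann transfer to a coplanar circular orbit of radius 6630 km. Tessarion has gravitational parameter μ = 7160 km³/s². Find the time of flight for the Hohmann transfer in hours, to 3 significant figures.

t = 2.86 hours

Semi-major axis of the transfer orbit: a_t = (1880 + 6630)/2 = 4255 km.
By Kepler's third law the transfer-orbit period is T = 2π√(a_t³/μ), so t = T/2 = 10300 s.
Converting: 10300 s ÷ 3600 s/hour = 2.86 hours.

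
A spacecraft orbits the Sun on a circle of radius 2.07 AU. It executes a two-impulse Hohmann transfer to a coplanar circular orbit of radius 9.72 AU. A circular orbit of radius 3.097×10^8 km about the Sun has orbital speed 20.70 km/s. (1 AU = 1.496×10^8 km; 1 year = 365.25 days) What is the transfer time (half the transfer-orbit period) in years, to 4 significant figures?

From the circular-orbit relation v² = μ/r at r = 3.097×10^8 km: μ = v²r = (20.70)² × 3.097×10^8 = 1.32703×10^11 km³/s².
In km: r₁ = 2.07 × 1.496×10^8 = 3.09672×10^8 km; r₂ = 9.72 × 1.496×10^8 = 1.454112×10^9 km.
Transfer-ellipse semi-major axis a_t = (r₁ + r₂)/2 = (3.09672×10^8 + 1.454112×10^9)/2 = 8.81892×10^8 km.
By Kepler's third law the transfer-orbit period is T = 2π√(a_t³/μ), so t = T/2 = 2.2586×10^8 s.
Converting: 2.2586×10^8 s ÷ 3.15576×10^7 s/year (365.25 × 86400) = 7.157 years.

t = 7.157 years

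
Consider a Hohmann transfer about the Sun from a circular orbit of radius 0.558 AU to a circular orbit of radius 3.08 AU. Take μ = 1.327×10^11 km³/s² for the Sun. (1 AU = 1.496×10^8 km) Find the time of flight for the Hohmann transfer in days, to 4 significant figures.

In km: r₁ = 0.558 × 1.496×10^8 = 8.34768×10^7 km; r₂ = 3.08 × 1.496×10^8 = 4.60768×10^8 km.
The Hohmann ellipse has a_t = (r₁ + r₂)/2 = 2.721224×10^8 km.
Transfer time t = π√(a_t³/μ) = π√((2.721224×10^8)³ / 1.327×10^11) = 3.8713×10^7 s.
Converting: 3.8713×10^7 s ÷ 86400 s/day = 448.1 days.

t = 448.1 days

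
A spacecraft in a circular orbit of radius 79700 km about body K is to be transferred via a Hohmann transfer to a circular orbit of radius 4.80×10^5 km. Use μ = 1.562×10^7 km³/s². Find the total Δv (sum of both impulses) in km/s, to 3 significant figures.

Δv = 7.00 km/s

The Hohmann ellipse has a_t = (r₁ + r₂)/2 = 2.7985×10^5 km.
Circular speed at r₁: v₁ = √(μ/r₁) = √(1.562×10^7/79700) = 13.9995 km/s.
Transfer-orbit speed at r₁ (vis-viva): v_p = √[μ(2/r₁ − 1/a_t)] = 18.3345 km/s.
First burn Δv₁ = |v_p − v₁| = 4.335 km/s.
At r₂, v₂ = √(μ/r₂) = 5.7045 km/s.
Transfer-orbit speed at r₂: v_a = √[μ(2/r₂ − 1/a_t)] = 3.0443 km/s.
Second burn Δv₂ = |v₂ − v_a| = 2.660 km/s.
Total Δv = Δv₁ + Δv₂ = 6.995 km/s.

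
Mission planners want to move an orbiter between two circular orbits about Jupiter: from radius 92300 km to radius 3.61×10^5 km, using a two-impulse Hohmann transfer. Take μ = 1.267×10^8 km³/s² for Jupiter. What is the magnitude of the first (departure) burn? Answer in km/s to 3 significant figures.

Semi-major axis of the transfer orbit: a_t = (92300 + 3.610×10^5)/2 = 2.2665×10^5 km.
On the circular orbit at r = 92300 km, v_c = √(μ/r) = 37.050 km/s.
Vis-viva on the transfer ellipse at r = 92300 km gives v_t = √[μ(2/r − 1/a_t)] = 46.759 km/s.
Δv₁ = |v_t − v_c| = |46.759 − 37.050| = 9.709 km/s.

Δv₁ = 9.71 km/s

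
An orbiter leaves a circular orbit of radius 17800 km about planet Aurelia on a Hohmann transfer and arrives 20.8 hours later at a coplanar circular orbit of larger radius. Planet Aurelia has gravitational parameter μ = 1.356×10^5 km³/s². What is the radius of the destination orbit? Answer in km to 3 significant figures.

r₂ = 67300 km

Transfer time t = 20.8 hours = 74880 s, and t = π√(a_t³/μ).
So a_t = (μ t²/π²)^(1/3) = (1.356×10^5 × (74880)² / π²)^(1/3) = 42550 km.
Since a_t = (r₁ + r₂)/2, r₂ = 2a_t − r₁ = 2×42550 − 17800 = 67300 km.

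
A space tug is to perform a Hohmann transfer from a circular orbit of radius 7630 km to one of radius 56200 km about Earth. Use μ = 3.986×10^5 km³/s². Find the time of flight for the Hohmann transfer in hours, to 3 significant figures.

t = 7.88 hours

Semi-major axis of the transfer orbit: a_t = (7630 + 56200)/2 = 31915 km.
Transfer time t = π√(a_t³/μ) = π√((31915)³ / 3.986×10^5) = 28370 s.
Converting: 28370 s ÷ 3600 s/hour = 7.88 hours.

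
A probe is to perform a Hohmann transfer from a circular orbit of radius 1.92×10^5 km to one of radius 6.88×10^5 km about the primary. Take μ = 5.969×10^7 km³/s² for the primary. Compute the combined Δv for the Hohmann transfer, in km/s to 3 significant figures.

The Hohmann ellipse has a_t = (r₁ + r₂)/2 = 4.400×10^5 km.
Circular speed at r₁: v₁ = √(μ/r₁) = √(5.969×10^7/1.920×10^5) = 17.632 km/s.
Transfer-orbit speed at r₁ (vis-viva equation): v_p = √[μ(2/r₁ − 1/a_t)] = 22.048 km/s.
First burn Δv₁ = |v_p − v₁| = 4.416 km/s.
At r₂, v₂ = √(μ/r₂) = 9.31444 km/s.
Transfer-orbit speed at r₂: v_a = √[μ(2/r₂ − 1/a_t)] = 6.15291 km/s.
Second burn Δv₂ = |v₂ − v_a| = 3.162 km/s.
Δv = Δv₁ + Δv₂ = 4.416 + 3.162 = 7.578 km/s.

Δv = 7.58 km/s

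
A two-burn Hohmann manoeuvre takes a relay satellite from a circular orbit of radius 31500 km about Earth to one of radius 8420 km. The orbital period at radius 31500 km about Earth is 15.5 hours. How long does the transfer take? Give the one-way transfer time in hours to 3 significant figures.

From Kepler's third law T² = 4π²r³/μ at r = 31500 km, T = 15.5 hours = 15.5 × 3600 s = 55800 s: μ = 4π²r³/T² = 3.96299×10^5 km³/s².
Transfer-ellipse semi-major axis a_t = (r₁ + r₂)/2 = (31500 + 8420)/2 = 19960 km.
By Kepler's third law the transfer-orbit period is T = 2π√(a_t³/μ), so t = T/2 = 14070 s.
Converting: 14070 s ÷ 3600 s/hour = 3.91 hours.

t = 3.91 hours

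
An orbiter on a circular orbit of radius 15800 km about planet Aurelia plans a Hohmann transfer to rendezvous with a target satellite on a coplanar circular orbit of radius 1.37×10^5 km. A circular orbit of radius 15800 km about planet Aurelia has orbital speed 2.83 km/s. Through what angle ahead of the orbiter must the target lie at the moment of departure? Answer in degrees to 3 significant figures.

From the circular-orbit relation v² = μ/r at r = 15800 km: μ = v²r = (2.83)² × 15800 = 1.26541×10^5 km³/s².
Transfer-ellipse semi-major axis a_t = (r₁ + r₂)/2 = (15800 + 1.370×10^5)/2 = 76400 km.
Transfer time t = π√(a_t³/μ) = 1.865×10^5 s.
The target's mean motion on its circular orbit is ω₂ = √(μ/r₂³) = 7.015×10^-6 rad/s.
Angle swept by the target during transfer: ω₂·t = 1.3083 rad = 74.96°.
The orbiter traverses 180° on the transfer ellipse, so the target must lead by 180° − 74.96° = 105°.

φ = 105°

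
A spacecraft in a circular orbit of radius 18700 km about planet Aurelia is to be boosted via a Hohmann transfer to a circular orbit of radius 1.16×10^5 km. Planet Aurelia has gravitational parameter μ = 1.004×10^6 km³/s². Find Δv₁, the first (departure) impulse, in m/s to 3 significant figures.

The Hohmann ellipse has a_t = (r₁ + r₂)/2 = 67350 km.
On the circular orbit at r = 18700 km, v_c = √(μ/r) = 7.327 km/s.
Vis-viva on the transfer ellipse at r = 18700 km gives v_t = √[μ(2/r − 1/a_t)] = 9.616 km/s.
Δv₁ = |v_t − v_c| = |9.616 − 7.327| = 2.289 km/s.

Δv₁ = 2290 m/s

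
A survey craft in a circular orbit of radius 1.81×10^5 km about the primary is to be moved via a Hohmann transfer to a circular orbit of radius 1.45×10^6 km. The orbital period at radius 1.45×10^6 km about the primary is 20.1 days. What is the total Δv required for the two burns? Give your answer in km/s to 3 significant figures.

Δv = 7.73 km/s

From Kepler's third law T² = 4π²r³/μ at r = 1.45×10^6 km, T = 20.1 days = 20.1 × 86400 s = 1.73664×10^6 s: μ = 4π²r³/T² = 3.99065×10^7 km³/s².
The Hohmann ellipse has a_t = (r₁ + r₂)/2 = 8.155×10^5 km.
Circular speed at r₁: v₁ = √(μ/r₁) = √(3.99065×10^7/1.810×10^5) = 14.849 km/s.
Transfer-orbit speed at r₁ (v² = μ(2/r − 1/a)): v_p = √[μ(2/r₁ − 1/a_t)] = 19.800 km/s.
First burn Δv₁ = |v_p − v₁| = 4.951 km/s.
Circular speed at r₂: v₂ = √(μ/r₂) = 5.2461 km/s.
Transfer-orbit speed at r₂: v_a = √[μ(2/r₂ − 1/a_t)] = 2.4715 km/s.
Second burn Δv₂ = |v₂ − v_a| = 2.775 km/s.
Total Δv = Δv₁ + Δv₂ = 7.726 km/s.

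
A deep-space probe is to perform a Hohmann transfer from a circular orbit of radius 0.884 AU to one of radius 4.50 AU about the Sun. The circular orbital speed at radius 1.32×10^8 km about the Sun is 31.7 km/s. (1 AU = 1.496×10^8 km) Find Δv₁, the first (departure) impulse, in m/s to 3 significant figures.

From the circular-orbit relation v² = μ/r at r = 1.32×10^8 km: μ = v²r = (31.7)² × 1.32×10^8 = 1.32645×10^11 km³/s².
In km: r₁ = 0.884 × 1.496×10^8 = 1.322464×10^8 km; r₂ = 4.50 × 1.496×10^8 = 6.732×10^8 km.
Transfer-ellipse semi-major axis a_t = (r₁ + r₂)/2 = (1.322464×10^8 + 6.732×10^8)/2 = 4.027232×10^8 km.
On the circular orbit at r = 1.322464×10^8 km, v_c = √(μ/r) = 31.670 km/s.
Vis-viva on the transfer ellipse at r = 1.322464×10^8 km gives v_t = √[μ(2/r − 1/a_t)] = 40.947 km/s.
Δv₁ = |v_t − v_c| = |40.947 − 31.670| = 9.277 km/s.

Δv₁ = 9280 m/s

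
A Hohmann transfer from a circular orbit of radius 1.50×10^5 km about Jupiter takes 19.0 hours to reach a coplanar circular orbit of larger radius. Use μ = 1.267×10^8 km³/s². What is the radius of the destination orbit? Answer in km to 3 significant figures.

Transfer time t = 19.0 hours = 68400 s, and t = π√(a_t³/μ).
So a_t = (μ t²/π²)^(1/3) = (1.267×10^8 × (68400)² / π²)^(1/3) = 3.9162×10^5 km.
Since a_t = (r₁ + r₂)/2, r₂ = 2a_t − r₁ = 2×3.9162×10^5 − 1.500×10^5 = 6.3324×10^5 km.

r₂ = 6.33×10^5 km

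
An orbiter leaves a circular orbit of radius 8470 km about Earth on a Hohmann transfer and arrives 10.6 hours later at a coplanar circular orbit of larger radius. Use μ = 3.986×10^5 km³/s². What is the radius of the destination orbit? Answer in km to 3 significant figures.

Transfer time t = 10.6 hours = 38160 s, and t = π√(a_t³/μ).
So a_t = (μ t²/π²)^(1/3) = (3.986×10^5 × (38160)² / π²)^(1/3) = 38888 km.
Since a_t = (r₁ + r₂)/2, r₂ = 2a_t − r₁ = 2×38888 − 8470 = 69306 km.

r₂ = 69300 km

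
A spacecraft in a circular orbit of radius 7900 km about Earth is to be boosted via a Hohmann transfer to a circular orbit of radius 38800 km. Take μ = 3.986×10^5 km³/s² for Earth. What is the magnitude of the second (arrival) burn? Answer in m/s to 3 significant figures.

The Hohmann ellipse has a_t = (r₁ + r₂)/2 = 23350 km.
Circular speed at r = 38800 km: v_c = √(μ/r) = 3.205 km/s.
Transfer-orbit speed at the same r (vis-viva, a = a_t): v_t = √[μ(2/r − 1/a_t)] = 1.864 km/s.
Δv₂ = |v_t − v_c| = |1.864 − 3.205| = 1.341 km/s.

Δv₂ = 1340 m/s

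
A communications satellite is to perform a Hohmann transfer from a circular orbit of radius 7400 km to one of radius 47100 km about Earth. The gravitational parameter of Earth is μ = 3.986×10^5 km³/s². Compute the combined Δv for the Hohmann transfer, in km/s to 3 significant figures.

Transfer-ellipse semi-major axis a_t = (r₁ + r₂)/2 = (7400 + 47100)/2 = 27250 km.
At r₁ the circular-orbit speed is v₁ = √(μ/r₁) = 7.339 km/s.
On the transfer ellipse at r₁, vis-viva gives v_p = √[μ(2/r₁ − 1/a_t)] = 9.649 km/s.
First burn Δv₁ = |v_p − v₁| = 2.310 km/s.
Circular speed at r₂: v₂ = √(μ/r₂) = 2.909 km/s.
Transfer-orbit speed at r₂: v_a = √[μ(2/r₂ − 1/a_t)] = 1.516 km/s.
Second burn Δv₂ = |v₂ − v_a| = 1.393 km/s.
Total Δv = Δv₁ + Δv₂ = 3.703 km/s.

Δv = 3.70 km/s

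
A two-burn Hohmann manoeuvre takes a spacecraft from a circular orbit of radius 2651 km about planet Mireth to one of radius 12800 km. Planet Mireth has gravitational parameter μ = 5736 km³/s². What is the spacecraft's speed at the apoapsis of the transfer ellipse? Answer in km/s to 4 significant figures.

The Hohmann ellipse has a_t = (r₁ + r₂)/2 = 7725.5 km.
The apoapsis of the transfer ellipse is at r = 12800 km.
Vis-viva: v = √[μ(2/r − 1/a_t)] = √[5736 × (2/12800 − 1/7725.5)] = 0.3921 km/s.

v = 0.3921 km/s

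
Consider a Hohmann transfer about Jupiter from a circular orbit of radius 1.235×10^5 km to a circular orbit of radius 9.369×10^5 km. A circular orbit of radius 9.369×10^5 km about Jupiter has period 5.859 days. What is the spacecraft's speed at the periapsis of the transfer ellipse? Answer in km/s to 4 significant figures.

From Kepler's third law T² = 4π²r³/μ at r = 9.369×10^5 km, T = 5.859 days = 5.859 × 86400 s = 5.062176×10^5 s: μ = 4π²r³/T² = 1.26697×10^8 km³/s².
Semi-major axis of the transfer orbit: a_t = (1.235×10^5 + 9.369×10^5)/2 = 5.302×10^5 km.
The periapsis of the transfer ellipse is at r = 1.235×10^5 km.
From the vis-viva equation, v = √[μ(2/r − 1/a_t)] = 42.58 km/s.

v = 42.58 km/s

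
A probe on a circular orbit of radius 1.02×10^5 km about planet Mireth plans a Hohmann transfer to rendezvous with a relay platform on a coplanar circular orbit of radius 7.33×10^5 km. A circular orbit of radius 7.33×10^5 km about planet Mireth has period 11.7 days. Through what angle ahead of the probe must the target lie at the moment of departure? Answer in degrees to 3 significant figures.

From Kepler's third law T² = 4π²r³/μ at r = 7.33×10^5 km, T = 11.7 days = 11.7 × 86400 s = 1.01088×10^6 s: μ = 4π²r³/T² = 1.52150×10^7 km³/s².
Semi-major axis of the transfer orbit: a_t = (1.020×10^5 + 7.330×10^5)/2 = 4.175×10^5 km.
The half-period of the transfer ellipse is t = π√(a_t³/μ) = 2.1727×10^5 s.
The target's mean motion on its circular orbit is ω₂ = √(μ/r₂³) = 6.2156×10^-6 rad/s.
Angle swept by the target during transfer: ω₂·t = 1.3505 rad = 77.38°.
Arrival is 180° from departure on the ellipse, so φ = 180° − 77.38° = 103°.

φ = 103°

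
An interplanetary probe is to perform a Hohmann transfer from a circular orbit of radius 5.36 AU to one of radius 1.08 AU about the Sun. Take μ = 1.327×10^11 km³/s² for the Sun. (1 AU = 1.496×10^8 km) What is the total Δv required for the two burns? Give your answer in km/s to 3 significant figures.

Δv = 13.7 km/s

In km: r₁ = 5.36 × 1.496×10^8 = 8.01856×10^8 km; r₂ = 1.08 × 1.496×10^8 = 1.61568×10^8 km.
The Hohmann ellipse has a_t = (r₁ + r₂)/2 = 4.81712×10^8 km.
Circular speed at r₁: v₁ = √(μ/r₁) = √(1.327×10^11/8.01856×10^8) = 12.864 km/s.
On the transfer ellipse at r₁, v² = μ(2/r − 1/a) gives v_a = √[μ(2/r₁ − 1/a_t)] = 7.4503 km/s.
First burn Δv₁ = |v_a − v₁| = 5.414 km/s.
Circular speed at r₂: v₂ = √(μ/r₂) = 28.65879 km/s.
Transfer-orbit speed at r₂: v_p = √[μ(2/r₂ − 1/a_t)] = 36.97535 km/s.
Second burn Δv₂ = |v₂ − v_p| = 8.317 km/s.
Total Δv = Δv₁ + Δv₂ = 13.73 km/s.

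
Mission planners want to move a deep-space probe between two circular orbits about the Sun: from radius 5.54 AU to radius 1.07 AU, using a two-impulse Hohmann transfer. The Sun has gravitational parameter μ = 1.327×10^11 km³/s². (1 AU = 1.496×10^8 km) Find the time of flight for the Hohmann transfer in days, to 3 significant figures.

t = 1100 days

In km: r₁ = 5.54 × 1.496×10^8 = 8.28784×10^8 km; r₂ = 1.07 × 1.496×10^8 = 1.60072×10^8 km.
Semi-major axis of the transfer orbit: a_t = (8.28784×10^8 + 1.60072×10^8)/2 = 4.94428×10^8 km.
Transfer time t = π√(a_t³/μ) = π√((4.94428×10^8)³ / 1.327×10^11) = 9.481×10^7 s.
Converting: 9.481×10^7 s ÷ 86400 s/day = 1100 days.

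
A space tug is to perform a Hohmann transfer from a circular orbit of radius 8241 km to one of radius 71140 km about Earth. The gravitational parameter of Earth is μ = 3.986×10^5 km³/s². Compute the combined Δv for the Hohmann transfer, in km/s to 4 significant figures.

Semi-major axis of the transfer orbit: a_t = (8241 + 71140)/2 = 39690.5 km.
At r₁ the circular-orbit speed is v₁ = √(μ/r₁) = 6.9547 km/s.
Transfer-orbit speed at r₁ (vis-viva): v_p = √[μ(2/r₁ − 1/a_t)] = 9.3109 km/s.
First burn Δv₁ = |v_p − v₁| = 2.3562 km/s.
At r₂, v₂ = √(μ/r₂) = 2.3671 km/s.
Transfer-orbit speed at r₂: v_a = √[μ(2/r₂ − 1/a_t)] = 1.0786 km/s.
Second burn Δv₂ = |v₂ − v_a| = 1.2885 km/s.
Δv = Δv₁ + Δv₂ = 2.3562 + 1.2885 = 3.645 km/s.

Δv = 3.645 km/s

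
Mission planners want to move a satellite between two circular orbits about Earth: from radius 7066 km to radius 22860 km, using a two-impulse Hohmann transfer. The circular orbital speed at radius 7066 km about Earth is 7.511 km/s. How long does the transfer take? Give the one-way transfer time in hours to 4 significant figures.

t = 2.530 hours

From the circular-orbit relation v² = μ/r at r = 7066 km: μ = v²r = (7.511)² × 7066 = 3.98629×10^5 km³/s².
Semi-major axis of the transfer orbit: a_t = (7066 + 22860)/2 = 14963 km.
Transfer time t = π√(a_t³/μ) = π√((14963)³ / 3.98629×10^5) = 9107 s.
Converting: 9107 s ÷ 3600 s/hour = 2.530 hours.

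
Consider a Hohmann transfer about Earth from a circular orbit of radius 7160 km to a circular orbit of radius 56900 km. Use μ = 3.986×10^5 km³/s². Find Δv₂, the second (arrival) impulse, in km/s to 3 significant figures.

Δv₂ = 1.40 km/s

Semi-major axis of the transfer orbit: a_t = (7160 + 56900)/2 = 32030 km.
On the circular orbit at r = 56900 km, v_c = √(μ/r) = 2.6467 km/s.
Transfer-orbit speed at the same r (vis-viva, a = a_t): v_t = √[μ(2/r − 1/a_t)] = 1.2514 km/s.
Δv₂ = |v_t − v_c| = |1.2514 − 2.6467| = 1.395 km/s.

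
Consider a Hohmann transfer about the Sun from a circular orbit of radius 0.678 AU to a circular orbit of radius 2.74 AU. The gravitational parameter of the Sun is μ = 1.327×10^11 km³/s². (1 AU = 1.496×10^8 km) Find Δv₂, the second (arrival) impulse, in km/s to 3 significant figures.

In km: r₁ = 0.678 × 1.496×10^8 = 1.014288×10^8 km; r₂ = 2.74 × 1.496×10^8 = 4.09904×10^8 km.
The Hohmann ellipse has a_t = (r₁ + r₂)/2 = 2.556664×10^8 km.
Circular speed at r = 4.09904×10^8 km: v_c = √(μ/r) = 17.99 km/s.
Vis-viva on the transfer ellipse at r = 4.09904×10^8 km gives v_t = √[μ(2/r − 1/a_t)] = 11.33 km/s.
Δv₂ = |v_t − v_c| = |11.33 − 17.99| = 6.660 km/s.

Δv₂ = 6.66 km/s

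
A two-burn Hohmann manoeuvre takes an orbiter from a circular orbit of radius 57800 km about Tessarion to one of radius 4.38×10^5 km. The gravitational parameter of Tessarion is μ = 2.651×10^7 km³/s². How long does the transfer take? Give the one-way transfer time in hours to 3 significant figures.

t = 20.9 hours

Semi-major axis of the transfer orbit: a_t = (57800 + 4.380×10^5)/2 = 2.479×10^5 km.
Half the transfer-orbit period gives t = π√(a_t³/μ) = 75310 s.
Converting: 75310 s ÷ 3600 s/hour = 20.9 hours.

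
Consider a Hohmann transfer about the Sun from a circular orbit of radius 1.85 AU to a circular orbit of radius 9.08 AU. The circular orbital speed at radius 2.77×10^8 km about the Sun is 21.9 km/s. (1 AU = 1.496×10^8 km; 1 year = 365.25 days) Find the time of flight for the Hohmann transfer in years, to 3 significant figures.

From the circular-orbit relation v² = μ/r at r = 2.77×10^8 km: μ = v²r = (21.9)² × 2.77×10^8 = 1.32852×10^11 km³/s².
In km: r₁ = 1.85 × 1.496×10^8 = 2.7676×10^8 km; r₂ = 9.08 × 1.496×10^8 = 1.358368×10^9 km.
The Hohmann ellipse has a_t = (r₁ + r₂)/2 = 8.17564×10^8 km.
By Kepler's third law the transfer-orbit period is T = 2π√(a_t³/μ), so t = T/2 = 2.0149×10^8 s.
Converting: 2.0149×10^8 s ÷ 3.15576×10^7 s/year (365.25 × 86400) = 6.38 years.

t = 6.38 years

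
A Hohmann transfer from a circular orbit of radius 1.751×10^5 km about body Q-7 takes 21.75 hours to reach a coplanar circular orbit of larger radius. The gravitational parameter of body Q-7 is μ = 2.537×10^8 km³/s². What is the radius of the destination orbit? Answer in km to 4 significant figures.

r₂ = 9.052×10^5 km

Transfer time t = 21.75 hours = 78300 s, and t = π√(a_t³/μ).
So a_t = (μ t²/π²)^(1/3) = (2.537×10^8 × (78300)² / π²)^(1/3) = 5.4015×10^5 km.
Since a_t = (r₁ + r₂)/2, r₂ = 2a_t − r₁ = 2×5.4015×10^5 − 1.751×10^5 = 9.052×10^5 km.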